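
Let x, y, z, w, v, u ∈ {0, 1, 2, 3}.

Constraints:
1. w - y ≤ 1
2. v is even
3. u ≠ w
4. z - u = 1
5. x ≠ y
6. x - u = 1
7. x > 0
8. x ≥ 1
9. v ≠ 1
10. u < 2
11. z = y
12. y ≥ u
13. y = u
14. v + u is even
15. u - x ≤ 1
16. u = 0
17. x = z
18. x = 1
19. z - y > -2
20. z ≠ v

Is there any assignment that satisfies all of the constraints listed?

Constraint 18 fixes x = 1 and constraint 16 fixes u = 0. Constraints 11, 13, and 17 give x = z = y = u, so x = u. But 1 ≠ 0 — contradiction.

Unsatisfiable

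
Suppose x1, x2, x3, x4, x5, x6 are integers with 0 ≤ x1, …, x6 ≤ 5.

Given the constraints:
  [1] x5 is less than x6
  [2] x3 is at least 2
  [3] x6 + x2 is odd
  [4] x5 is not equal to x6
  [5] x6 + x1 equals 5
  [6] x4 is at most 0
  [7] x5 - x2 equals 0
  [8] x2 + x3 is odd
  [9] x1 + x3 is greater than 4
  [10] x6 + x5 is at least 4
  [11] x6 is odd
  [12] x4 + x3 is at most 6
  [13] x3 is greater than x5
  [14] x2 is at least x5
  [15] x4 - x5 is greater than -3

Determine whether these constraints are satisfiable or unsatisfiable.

The assignment x1 = 0, x2 = 0, x3 = 5, x4 = 0, x5 = 0, x6 = 5 works:
  constraint 5 holds since x6 + x1 = 5.
  constraint 7 holds since x5 - x2 = 0.
  constraint 9 holds since x1 + x3 = 5.
The rest check out directly.

Satisfiable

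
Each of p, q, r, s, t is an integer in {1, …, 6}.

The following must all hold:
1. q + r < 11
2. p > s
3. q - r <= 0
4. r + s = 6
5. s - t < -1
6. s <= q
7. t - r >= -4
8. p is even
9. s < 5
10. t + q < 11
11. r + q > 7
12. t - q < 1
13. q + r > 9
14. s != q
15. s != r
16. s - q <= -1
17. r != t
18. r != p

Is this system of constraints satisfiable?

One satisfying assignment is p = 6, q = 5, r = 5, s = 1, t = 4.
For the less obvious constraints — constraint 1: q + r = 10; constraint 3: q - r = 0 — and the others hold by inspection.

Satisfiable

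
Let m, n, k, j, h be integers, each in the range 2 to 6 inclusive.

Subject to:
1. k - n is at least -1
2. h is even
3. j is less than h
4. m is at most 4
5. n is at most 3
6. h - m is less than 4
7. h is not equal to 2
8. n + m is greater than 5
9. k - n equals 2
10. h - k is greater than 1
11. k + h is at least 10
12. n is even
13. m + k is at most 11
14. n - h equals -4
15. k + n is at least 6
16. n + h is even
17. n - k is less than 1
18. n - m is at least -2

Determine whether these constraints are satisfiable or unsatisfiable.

Satisfiable

Setting (m, n, k, j, h) = (4, 2, 4, 4, 6) satisfies everything: constraint 1: k - n = 2; constraint 6: h - m = 2; constraint 8: n + m = 6, and the others follow.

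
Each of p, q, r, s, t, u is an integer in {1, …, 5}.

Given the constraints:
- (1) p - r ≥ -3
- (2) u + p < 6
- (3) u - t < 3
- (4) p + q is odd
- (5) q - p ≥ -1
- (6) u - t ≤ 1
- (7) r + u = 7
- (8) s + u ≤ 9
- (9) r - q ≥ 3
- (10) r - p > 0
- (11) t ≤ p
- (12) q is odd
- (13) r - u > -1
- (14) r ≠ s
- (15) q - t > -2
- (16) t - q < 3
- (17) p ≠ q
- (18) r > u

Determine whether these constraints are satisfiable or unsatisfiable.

Satisfiable

One satisfying assignment is p = 2, q = 1, r = 4, s = 3, t = 2, u = 3.
For the less obvious constraints — constraint 1: p - r = -2; constraint 2: u + p = 5 — and the others hold by inspection.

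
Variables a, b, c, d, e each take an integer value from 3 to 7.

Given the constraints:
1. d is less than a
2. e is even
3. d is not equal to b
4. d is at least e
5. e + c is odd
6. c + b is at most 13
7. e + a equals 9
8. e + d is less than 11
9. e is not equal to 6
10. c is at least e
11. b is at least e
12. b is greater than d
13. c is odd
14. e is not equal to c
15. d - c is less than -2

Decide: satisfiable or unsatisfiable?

Satisfiable

Setting (a, b, c, d, e) = (5, 5, 7, 4, 4) satisfies everything: constraint 6: c + b = 12; constraint 7: e + a = 9; constraint 8: e + d = 8, and the others follow.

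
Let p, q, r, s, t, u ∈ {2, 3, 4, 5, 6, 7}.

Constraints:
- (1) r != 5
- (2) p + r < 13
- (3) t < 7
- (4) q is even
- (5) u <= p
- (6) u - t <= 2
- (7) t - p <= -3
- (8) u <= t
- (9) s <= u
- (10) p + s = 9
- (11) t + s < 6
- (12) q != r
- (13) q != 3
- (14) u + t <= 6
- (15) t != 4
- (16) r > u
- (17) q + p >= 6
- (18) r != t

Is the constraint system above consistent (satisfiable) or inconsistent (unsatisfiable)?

Take p = 7, q = 2, r = 4, s = 2, t = 2, u = 2. Then constraint 2: p + r = 11; constraint 6: u - t = 0; constraint 7: t - p = -5, and every other listed constraint is also met.

Satisfiable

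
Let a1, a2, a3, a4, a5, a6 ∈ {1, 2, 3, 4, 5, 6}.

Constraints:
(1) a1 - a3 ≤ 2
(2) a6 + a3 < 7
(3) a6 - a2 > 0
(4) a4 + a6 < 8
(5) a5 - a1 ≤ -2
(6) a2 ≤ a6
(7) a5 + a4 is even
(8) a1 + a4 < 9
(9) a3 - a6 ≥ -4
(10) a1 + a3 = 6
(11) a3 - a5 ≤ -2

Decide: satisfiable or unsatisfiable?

Constraints 1, 5, and 11 give a3 − a1 ≥ -2, a1 − a5 ≥ 2, a5 − a3 ≥ 2.
Adding all 3 inequalities: the left sides telescope to 0, and the right sides sum to (-2) + 2 + 2 = 2. So 0 ≥ 2, which is false.

Unsatisfiable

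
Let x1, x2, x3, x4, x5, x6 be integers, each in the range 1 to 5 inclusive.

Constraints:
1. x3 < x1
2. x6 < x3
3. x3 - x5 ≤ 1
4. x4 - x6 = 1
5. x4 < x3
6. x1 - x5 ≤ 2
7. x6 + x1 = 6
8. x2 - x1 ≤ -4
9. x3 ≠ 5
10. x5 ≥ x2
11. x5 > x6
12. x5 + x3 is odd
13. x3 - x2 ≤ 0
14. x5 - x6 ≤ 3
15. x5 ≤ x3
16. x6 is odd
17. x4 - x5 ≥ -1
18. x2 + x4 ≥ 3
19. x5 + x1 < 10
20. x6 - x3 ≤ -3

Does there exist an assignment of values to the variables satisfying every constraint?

Constraints 6, 8, 13, 14, and 20 give x2 − x3 ≥ 0, x3 − x6 ≥ 3, x6 − x5 ≥ -3, x5 − x1 ≥ -2, x1 − x2 ≥ 4.
Adding all 5 inequalities: the left sides telescope to 0, and the right sides sum to 0 + 3 + (-3) + (-2) + 4 = 2. So 0 ≥ 2, which is false.

Unsatisfiable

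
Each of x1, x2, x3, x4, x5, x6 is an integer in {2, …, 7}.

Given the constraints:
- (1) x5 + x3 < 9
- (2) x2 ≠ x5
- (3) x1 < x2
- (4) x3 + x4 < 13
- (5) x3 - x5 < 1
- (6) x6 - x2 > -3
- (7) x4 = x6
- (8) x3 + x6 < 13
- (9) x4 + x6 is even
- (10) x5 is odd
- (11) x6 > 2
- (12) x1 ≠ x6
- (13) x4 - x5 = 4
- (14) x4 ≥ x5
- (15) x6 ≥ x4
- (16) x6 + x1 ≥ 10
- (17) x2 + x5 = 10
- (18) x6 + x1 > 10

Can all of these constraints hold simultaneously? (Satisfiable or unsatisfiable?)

Satisfiable

The assignment x1 = 6, x2 = 7, x3 = 3, x4 = 7, x5 = 3, x6 = 7 works:
  constraint 1 holds since x5 + x3 = 6.
  constraint 4 holds since x3 + x4 = 10.
  constraint 5 holds since x3 - x5 = 0.
The rest check out directly.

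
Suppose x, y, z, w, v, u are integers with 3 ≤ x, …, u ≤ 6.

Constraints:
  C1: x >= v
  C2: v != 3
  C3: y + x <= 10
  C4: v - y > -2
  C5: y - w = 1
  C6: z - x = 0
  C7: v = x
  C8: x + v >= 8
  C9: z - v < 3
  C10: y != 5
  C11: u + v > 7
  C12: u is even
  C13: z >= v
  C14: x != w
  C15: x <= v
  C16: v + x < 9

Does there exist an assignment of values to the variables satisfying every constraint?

One satisfying assignment is x = 4, y = 4, z = 4, w = 3, v = 4, u = 6.
For the less obvious constraints — constraint 3: y + x = 8; constraint 4: v - y = 0; constraint 5: y - w = 1 — and the others hold by inspection.

Satisfiable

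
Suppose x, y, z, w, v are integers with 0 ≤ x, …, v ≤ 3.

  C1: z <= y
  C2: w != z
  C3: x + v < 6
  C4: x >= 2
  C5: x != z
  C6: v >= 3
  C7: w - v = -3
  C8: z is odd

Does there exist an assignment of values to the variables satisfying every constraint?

Satisfiable

Take x = 2, y = 3, z = 1, w = 0, v = 3. Then constraint 3: x + v = 5; constraint 7: w - v = -3, and every other listed constraint is also met.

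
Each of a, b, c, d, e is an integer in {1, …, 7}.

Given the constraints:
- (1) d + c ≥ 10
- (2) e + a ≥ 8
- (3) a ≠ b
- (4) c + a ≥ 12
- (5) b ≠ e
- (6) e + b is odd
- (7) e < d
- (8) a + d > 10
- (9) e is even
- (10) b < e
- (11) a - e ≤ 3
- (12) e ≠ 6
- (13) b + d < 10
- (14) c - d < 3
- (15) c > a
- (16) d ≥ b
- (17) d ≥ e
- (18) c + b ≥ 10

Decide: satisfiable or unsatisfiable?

Satisfiable

Setting (a, b, c, d, e) = (5, 3, 7, 6, 4) satisfies everything: constraint 1: d + c = 13; constraint 2: e + a = 9, and the others follow.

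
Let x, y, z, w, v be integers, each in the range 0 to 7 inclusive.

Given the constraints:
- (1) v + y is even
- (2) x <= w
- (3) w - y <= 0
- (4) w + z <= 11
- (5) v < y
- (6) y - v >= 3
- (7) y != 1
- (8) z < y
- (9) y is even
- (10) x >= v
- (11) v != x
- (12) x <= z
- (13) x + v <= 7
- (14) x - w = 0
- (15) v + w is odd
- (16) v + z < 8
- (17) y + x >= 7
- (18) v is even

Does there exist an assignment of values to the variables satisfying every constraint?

Satisfiable

One satisfying assignment is x = 3, y = 6, z = 5, w = 3, v = 2.
For the less obvious constraints — constraint 3: w - y = -3; constraint 4: w + z = 8; constraint 6: y - v = 4 — and the others hold by inspection.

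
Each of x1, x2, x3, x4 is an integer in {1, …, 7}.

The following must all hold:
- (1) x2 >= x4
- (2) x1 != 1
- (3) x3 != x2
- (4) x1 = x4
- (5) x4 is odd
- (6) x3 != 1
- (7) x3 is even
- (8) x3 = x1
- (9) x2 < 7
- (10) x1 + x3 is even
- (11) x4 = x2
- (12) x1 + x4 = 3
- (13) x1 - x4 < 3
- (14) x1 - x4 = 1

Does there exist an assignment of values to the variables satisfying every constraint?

From constraints 4, 8, and 11, x3 = x1 = x4 = x2, so x3 = x2. But constraint 3 says x3 ≠ x2. Contradiction.

Unsatisfiable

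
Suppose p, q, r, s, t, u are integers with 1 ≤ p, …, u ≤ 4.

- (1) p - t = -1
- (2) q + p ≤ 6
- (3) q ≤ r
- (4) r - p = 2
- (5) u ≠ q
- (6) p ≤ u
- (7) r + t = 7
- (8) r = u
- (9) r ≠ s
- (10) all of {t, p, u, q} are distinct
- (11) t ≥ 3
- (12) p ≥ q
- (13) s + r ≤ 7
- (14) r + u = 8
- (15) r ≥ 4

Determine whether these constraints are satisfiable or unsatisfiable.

Satisfiable

The assignment p = 2, q = 1, r = 4, s = 2, t = 3, u = 4 works:
  constraint 1 holds since p - t = -1.
  constraint 2 holds since q + p = 3.
  constraint 4 holds since r - p = 2.
The rest check out directly.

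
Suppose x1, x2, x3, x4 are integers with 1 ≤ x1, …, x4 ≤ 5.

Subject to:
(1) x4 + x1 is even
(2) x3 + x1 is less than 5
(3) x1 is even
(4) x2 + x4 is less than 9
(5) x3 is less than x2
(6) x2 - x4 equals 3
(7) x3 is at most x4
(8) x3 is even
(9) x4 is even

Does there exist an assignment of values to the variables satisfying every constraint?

Satisfiable

Setting (x1, x2, x3, x4) = (2, 5, 2, 2) satisfies everything: constraint 2: x3 + x1 = 4; constraint 4: x2 + x4 = 7, and the others follow.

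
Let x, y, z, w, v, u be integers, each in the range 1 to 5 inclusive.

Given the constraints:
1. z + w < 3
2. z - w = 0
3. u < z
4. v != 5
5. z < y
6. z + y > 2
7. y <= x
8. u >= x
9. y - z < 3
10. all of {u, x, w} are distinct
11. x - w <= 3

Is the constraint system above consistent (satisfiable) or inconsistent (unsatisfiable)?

Constraints 3, 5, 7, and 8 give y ≤ x, x ≤ u, u < z, z < y. Chaining: y ≤ x ≤ u < z < y, which forces y < y — impossible.

Unsatisfiable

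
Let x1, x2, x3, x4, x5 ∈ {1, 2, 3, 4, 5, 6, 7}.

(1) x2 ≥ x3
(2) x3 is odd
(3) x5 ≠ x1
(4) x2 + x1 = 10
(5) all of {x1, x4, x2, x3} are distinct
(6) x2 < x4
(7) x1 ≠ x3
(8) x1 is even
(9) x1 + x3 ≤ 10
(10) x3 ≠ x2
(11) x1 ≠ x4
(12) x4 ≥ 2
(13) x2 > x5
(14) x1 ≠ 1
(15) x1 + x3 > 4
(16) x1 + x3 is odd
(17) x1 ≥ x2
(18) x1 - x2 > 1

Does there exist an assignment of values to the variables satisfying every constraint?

Satisfiable

One satisfying assignment is x1 = 6, x2 = 4, x3 = 1, x4 = 7, x5 = 1.
For the less obvious constraints — constraint 4: x2 + x1 = 10; constraint 9: x1 + x3 = 7; constraint 15: x1 + x3 = 7 — and the others hold by inspection.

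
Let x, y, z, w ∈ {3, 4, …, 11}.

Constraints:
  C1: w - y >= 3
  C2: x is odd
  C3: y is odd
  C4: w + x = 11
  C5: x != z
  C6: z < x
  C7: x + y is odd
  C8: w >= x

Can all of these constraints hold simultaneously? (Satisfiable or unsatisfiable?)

Unsatisfiable

Constraint 2 makes x odd and constraint 3 makes y odd, so x + y must be even. Constraint 7 says x + y is odd — contradiction.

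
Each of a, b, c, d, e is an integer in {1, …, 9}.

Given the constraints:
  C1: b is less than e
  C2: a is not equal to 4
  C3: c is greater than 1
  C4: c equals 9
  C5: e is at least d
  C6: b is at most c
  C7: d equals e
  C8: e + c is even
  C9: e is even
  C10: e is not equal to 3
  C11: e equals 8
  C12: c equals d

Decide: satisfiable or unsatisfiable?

Unsatisfiable

Constraint 4 fixes c = 9 and constraint 11 fixes e = 8. Constraints 7 and 12 give c = d = e, so c = e. But 9 ≠ 8 — contradiction.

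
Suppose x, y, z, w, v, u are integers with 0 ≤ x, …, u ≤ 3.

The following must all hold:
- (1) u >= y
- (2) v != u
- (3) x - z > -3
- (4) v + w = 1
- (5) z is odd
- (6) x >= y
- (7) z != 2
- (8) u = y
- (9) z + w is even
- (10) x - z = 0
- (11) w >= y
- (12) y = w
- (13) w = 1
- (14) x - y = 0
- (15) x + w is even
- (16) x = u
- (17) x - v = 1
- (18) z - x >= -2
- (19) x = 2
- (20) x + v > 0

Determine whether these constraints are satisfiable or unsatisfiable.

Constraint 19 fixes x = 2 and constraint 13 fixes w = 1. Constraints 8, 12, and 16 give x = u = y = w, so x = w. But 2 ≠ 1 — contradiction.

Unsatisfiable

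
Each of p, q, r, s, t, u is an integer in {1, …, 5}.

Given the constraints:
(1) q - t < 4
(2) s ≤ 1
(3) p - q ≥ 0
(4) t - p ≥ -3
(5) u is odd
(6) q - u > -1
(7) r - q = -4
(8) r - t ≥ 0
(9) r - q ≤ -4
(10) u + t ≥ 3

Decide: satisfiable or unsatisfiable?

Unsatisfiable

Constraints 3, 4, 8, and 9 give r − t ≥ 0, t − p ≥ -3, p − q ≥ 0, q − r ≥ 4.
Adding all 4 inequalities: the left sides telescope to 0, and the right sides sum to 0 + (-3) + 0 + 4 = 1. So 0 ≥ 1, which is false.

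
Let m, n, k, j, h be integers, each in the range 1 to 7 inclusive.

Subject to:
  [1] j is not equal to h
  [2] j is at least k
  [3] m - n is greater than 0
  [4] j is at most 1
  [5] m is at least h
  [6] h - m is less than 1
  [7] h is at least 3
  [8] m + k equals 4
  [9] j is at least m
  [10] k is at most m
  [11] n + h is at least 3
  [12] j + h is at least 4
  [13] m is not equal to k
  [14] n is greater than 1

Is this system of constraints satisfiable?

From constraints 5 and 7: m ≥ h and h ≥ 3, so m ≥ 3. From constraints 4 and 9: m ≤ j and j ≤ 1, so m ≤ 1. But 1 < 3, so no value of m works.

Unsatisfiable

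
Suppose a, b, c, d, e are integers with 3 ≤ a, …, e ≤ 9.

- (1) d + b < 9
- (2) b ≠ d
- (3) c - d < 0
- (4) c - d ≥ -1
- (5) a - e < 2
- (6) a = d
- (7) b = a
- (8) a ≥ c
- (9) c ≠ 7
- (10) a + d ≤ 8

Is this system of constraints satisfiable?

From constraints 6 and 7, b = a = d, so b = d. But constraint 2 says b ≠ d. Contradiction.

Unsatisfiable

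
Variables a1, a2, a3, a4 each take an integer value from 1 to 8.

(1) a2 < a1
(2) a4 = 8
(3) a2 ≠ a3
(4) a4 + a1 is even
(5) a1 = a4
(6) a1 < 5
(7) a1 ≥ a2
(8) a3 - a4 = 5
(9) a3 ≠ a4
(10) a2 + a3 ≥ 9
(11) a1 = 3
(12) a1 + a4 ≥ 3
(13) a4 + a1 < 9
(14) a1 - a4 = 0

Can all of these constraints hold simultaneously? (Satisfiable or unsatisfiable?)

Unsatisfiable

Constraint 11 fixes a1 = 3 and constraint 2 fixes a4 = 8, but constraint 5 requires a1 = a4. Since 3 ≠ 8, contradiction.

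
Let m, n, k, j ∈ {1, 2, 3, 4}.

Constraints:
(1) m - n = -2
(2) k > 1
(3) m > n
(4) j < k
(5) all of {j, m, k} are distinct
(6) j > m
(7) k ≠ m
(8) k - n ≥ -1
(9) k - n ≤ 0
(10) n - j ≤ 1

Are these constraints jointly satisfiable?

Constraints 3, 4, 6, and 9 give k ≤ n, n < m, m < j, j < k. Chaining: k ≤ n < m < j < k, which forces k < k — impossible.

Unsatisfiable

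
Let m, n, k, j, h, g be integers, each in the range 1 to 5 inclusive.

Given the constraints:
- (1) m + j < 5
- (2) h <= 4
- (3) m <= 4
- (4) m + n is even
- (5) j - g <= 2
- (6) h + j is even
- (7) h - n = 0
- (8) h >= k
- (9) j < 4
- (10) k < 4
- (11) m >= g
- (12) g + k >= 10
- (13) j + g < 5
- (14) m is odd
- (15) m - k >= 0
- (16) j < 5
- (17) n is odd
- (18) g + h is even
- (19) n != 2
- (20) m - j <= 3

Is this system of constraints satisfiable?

From constraints 3 and 11: g ≤ m ≤ 4. From constraints 2 and 8: k ≤ h ≤ 4. Hence g + k ≤ 8. But constraint 12 requires g + k ≥ 10, and 10 > 8. Contradiction.

Unsatisfiable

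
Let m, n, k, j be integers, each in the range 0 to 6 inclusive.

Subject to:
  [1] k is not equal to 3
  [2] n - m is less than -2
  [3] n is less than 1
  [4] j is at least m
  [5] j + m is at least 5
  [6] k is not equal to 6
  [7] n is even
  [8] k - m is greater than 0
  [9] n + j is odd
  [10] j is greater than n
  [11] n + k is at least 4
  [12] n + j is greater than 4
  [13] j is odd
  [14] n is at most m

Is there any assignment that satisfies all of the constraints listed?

One satisfying assignment is m = 3, n = 0, k = 4, j = 5.
For the less obvious constraints — constraint 2: n - m = -3; constraint 5: j + m = 8; constraint 8: k - m = 1 — and the others hold by inspection.

Satisfiable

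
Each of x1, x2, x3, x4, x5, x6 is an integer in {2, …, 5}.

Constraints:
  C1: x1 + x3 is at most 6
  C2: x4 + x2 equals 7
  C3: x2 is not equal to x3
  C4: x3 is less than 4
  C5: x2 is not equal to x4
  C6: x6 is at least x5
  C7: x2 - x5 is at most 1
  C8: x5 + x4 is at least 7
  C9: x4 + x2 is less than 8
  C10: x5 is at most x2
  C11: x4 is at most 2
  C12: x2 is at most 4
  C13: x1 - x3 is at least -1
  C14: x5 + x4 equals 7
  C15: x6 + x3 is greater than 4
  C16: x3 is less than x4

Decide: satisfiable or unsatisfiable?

Unsatisfiable

From constraints 10 and 12: x5 ≤ x2 ≤ 4. From constraint 11: x4 ≤ 2. Hence x5 + x4 ≤ 6. But constraint 8 requires x5 + x4 ≥ 7, and 7 > 6. Contradiction.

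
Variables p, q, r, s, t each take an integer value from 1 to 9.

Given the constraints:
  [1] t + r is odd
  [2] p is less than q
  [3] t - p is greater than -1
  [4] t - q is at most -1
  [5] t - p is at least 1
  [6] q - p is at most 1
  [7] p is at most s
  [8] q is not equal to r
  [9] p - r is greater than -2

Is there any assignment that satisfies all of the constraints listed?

Unsatisfiable

Constraints 4, 5, and 6 give p − q ≥ -1, q − t ≥ 1, t − p ≥ 1.
Adding all 3 inequalities: the left sides telescope to 0, and the right sides sum to (-1) + 1 + 1 = 1. So 0 ≥ 1, which is false.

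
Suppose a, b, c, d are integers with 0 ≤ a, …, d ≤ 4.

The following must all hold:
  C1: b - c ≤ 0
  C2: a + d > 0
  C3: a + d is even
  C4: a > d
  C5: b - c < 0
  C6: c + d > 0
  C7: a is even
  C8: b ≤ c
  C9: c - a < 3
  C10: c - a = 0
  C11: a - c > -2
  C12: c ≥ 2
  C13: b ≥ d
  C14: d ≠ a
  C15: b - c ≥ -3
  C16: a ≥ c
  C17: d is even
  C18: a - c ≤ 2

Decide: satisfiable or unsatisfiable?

Satisfiable

Try a = 2, b = 1, c = 2, d = 0.
Check constraint 1: b - c = -1; constraint 2: a + d = 2; constraint 5: b - c = -1. The remaining constraints are straightforward to verify.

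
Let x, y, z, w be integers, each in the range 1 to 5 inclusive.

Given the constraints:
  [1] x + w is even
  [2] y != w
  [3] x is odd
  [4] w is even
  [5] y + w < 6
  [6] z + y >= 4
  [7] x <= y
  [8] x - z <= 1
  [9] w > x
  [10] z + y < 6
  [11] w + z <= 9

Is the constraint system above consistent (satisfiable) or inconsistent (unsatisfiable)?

Constraint 3 makes x odd and constraint 4 makes w even, so x + w must be odd. Constraint 1 says x + w is even — contradiction.

Unsatisfiable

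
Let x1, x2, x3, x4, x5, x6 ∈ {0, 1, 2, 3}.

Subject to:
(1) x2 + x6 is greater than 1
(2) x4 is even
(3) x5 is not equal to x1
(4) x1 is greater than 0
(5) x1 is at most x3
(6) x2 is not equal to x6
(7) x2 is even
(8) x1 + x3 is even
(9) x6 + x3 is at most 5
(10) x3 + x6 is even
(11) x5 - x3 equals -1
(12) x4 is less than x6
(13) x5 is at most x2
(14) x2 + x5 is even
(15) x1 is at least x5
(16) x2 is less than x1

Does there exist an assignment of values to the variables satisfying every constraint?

Satisfiable

Try x1 = 1, x2 = 0, x3 = 1, x4 = 0, x5 = 0, x6 = 3.
Check constraint 1: x2 + x6 = 3; constraint 9: x6 + x3 = 4. The remaining constraints are straightforward to verify.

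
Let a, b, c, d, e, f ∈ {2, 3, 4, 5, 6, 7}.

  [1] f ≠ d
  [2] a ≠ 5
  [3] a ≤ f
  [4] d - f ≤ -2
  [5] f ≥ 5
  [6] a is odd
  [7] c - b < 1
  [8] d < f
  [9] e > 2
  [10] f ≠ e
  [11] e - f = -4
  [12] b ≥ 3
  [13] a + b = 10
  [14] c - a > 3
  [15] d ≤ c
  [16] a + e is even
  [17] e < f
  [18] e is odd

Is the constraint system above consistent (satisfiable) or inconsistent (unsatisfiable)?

Satisfiable

The assignment a = 3, b = 7, c = 7, d = 4, e = 3, f = 7 works:
  constraint 4 holds since d - f = -3.
  constraint 7 holds since c - b = 0.
The rest check out directly.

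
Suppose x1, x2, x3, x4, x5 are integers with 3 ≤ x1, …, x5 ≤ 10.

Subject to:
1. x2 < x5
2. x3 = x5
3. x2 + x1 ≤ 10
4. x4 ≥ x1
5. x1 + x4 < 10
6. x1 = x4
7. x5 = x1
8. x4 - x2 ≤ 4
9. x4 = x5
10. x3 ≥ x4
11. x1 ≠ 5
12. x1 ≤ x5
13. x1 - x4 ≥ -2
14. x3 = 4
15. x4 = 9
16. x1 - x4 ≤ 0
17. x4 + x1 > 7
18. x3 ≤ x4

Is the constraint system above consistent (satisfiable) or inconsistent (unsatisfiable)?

Unsatisfiable

Constraint 14 fixes x3 = 4 and constraint 15 fixes x4 = 9. Constraints 2, 6, and 7 give x3 = x5 = x1 = x4, so x3 = x4. But 4 ≠ 9 — contradiction.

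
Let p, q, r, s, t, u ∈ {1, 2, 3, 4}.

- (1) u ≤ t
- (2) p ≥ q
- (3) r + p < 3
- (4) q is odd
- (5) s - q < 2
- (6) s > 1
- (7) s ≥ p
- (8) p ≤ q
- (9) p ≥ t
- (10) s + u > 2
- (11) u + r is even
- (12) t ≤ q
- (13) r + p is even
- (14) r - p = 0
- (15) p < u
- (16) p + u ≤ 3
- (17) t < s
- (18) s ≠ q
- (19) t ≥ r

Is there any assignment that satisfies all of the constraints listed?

Constraints 1, 2, 12, and 15 give t ≤ q, q ≤ p, p < u, u ≤ t. Chaining: t ≤ q ≤ p < u ≤ t, which forces t < t — impossible.

Unsatisfiable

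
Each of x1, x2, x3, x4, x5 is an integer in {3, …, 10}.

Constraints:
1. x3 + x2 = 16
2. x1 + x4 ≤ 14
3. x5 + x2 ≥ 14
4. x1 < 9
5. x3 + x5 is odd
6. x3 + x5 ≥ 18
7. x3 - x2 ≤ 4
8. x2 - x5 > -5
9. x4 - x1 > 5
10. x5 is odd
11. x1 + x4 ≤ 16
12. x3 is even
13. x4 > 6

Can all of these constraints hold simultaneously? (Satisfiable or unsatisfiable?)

Setting (x1, x2, x3, x4, x5) = (4, 6, 10, 10, 9) satisfies everything: constraint 1: x3 + x2 = 16; constraint 2: x1 + x4 = 14, and the others follow.

Satisfiable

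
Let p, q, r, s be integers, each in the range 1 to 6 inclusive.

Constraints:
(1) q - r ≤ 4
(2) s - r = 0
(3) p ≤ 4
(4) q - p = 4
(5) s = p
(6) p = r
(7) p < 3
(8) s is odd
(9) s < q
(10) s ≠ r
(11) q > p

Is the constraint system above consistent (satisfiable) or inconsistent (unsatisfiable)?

From constraints 5 and 6, s = p = r, so s = r. But constraint 10 says s ≠ r. Contradiction.

Unsatisfiable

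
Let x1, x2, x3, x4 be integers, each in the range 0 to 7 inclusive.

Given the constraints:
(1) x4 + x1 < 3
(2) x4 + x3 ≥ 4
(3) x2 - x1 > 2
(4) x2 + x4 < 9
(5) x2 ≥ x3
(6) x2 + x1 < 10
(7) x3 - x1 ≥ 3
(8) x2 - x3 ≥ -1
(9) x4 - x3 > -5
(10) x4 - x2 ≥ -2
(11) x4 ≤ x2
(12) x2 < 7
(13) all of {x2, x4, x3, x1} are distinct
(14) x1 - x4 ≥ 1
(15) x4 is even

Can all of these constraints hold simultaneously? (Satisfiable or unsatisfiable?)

Unsatisfiable

Constraints 7, 8, 10, and 14 give x4 − x2 ≥ -2, x2 − x3 ≥ -1, x3 − x1 ≥ 3, x1 − x4 ≥ 1.
Adding all 4 inequalities: the left sides telescope to 0, and the right sides sum to (-2) + (-1) + 3 + 1 = 1. So 0 ≥ 1, which is false.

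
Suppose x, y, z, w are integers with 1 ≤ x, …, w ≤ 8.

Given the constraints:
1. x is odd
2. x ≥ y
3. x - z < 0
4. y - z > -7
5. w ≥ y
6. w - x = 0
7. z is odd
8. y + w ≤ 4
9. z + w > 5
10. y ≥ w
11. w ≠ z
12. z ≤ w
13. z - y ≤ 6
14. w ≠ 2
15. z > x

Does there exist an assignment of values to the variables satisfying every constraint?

Unsatisfiable

Constraints 2, 3, 10, and 12 give x < z, z ≤ w, w ≤ y, y ≤ x. Chaining: x < z ≤ w ≤ y ≤ x, which forces x < x — impossible.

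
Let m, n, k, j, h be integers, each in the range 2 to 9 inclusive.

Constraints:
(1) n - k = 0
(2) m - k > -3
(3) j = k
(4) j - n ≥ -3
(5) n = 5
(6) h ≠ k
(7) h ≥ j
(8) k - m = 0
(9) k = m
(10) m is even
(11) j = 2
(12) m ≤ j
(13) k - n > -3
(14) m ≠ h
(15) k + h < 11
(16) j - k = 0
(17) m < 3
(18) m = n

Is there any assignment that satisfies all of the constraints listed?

Constraint 11 fixes j = 2 and constraint 5 fixes n = 5. Constraints 3, 9, and 18 give j = k = m = n, so j = n. But 2 ≠ 5 — contradiction.

Unsatisfiable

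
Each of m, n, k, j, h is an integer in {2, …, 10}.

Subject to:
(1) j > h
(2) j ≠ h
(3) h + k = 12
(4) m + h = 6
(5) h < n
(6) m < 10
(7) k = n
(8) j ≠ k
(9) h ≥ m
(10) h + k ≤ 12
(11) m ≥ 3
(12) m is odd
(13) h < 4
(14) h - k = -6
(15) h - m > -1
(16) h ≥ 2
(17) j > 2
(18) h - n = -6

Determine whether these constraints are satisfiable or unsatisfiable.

Satisfiable

Setting (m, n, k, j, h) = (3, 9, 9, 4, 3) satisfies everything: constraint 3: h + k = 12; constraint 4: m + h = 6, and the others follow.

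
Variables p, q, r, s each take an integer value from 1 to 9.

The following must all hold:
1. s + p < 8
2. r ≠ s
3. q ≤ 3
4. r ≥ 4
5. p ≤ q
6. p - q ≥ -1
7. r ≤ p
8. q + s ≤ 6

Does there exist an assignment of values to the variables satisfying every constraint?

Unsatisfiable

From constraints 4 and 7: p ≥ r and r ≥ 4, so p ≥ 4. From constraints 3 and 5: p ≤ q and q ≤ 3, so p ≤ 3. But 3 < 4, so no value of p works.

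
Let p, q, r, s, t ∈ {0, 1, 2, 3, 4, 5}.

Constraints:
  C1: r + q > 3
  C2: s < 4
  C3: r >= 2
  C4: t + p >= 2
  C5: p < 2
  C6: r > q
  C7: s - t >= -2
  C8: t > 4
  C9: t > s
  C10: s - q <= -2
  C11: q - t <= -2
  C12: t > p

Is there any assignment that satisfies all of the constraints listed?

Constraints 7, 10, and 11 give q − s ≥ 2, s − t ≥ -2, t − q ≥ 2.
Adding all 3 inequalities: the left sides telescope to 0, and the right sides sum to 2 + (-2) + 2 = 2. So 0 ≥ 2, which is false.

Unsatisfiable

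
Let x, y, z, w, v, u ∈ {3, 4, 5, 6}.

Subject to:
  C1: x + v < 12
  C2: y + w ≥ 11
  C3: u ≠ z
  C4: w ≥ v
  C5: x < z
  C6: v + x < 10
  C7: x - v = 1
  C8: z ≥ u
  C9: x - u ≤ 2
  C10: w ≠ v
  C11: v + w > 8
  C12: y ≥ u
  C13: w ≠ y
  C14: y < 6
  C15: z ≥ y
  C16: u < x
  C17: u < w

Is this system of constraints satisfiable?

Setting (x, y, z, w, v, u) = (5, 5, 6, 6, 4, 3) satisfies everything: constraint 1: x + v = 9; constraint 2: y + w = 11; constraint 6: v + x = 9, and the others follow.

Satisfiable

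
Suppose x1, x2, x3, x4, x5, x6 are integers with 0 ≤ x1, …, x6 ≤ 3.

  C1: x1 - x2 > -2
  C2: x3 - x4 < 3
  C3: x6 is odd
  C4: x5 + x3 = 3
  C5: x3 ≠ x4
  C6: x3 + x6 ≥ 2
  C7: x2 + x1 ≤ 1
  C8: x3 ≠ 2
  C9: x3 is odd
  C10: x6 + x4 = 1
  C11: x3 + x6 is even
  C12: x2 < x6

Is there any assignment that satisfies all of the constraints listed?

The assignment x1 = 0, x2 = 0, x3 = 1, x4 = 0, x5 = 2, x6 = 1 works:
  constraint 1 holds since x1 - x2 = 0.
  constraint 2 holds since x3 - x4 = 1.
The rest check out directly.

Satisfiable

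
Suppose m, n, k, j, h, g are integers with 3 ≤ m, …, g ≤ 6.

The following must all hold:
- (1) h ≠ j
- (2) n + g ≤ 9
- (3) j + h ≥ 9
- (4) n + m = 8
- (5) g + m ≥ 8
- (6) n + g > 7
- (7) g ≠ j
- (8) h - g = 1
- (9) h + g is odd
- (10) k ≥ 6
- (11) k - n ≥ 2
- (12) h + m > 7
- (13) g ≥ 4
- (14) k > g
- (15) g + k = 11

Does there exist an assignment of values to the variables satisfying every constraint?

Try m = 4, n = 4, k = 6, j = 4, h = 6, g = 5.
Check constraint 2: n + g = 9; constraint 3: j + h = 10. The remaining constraints are straightforward to verify.

Satisfiable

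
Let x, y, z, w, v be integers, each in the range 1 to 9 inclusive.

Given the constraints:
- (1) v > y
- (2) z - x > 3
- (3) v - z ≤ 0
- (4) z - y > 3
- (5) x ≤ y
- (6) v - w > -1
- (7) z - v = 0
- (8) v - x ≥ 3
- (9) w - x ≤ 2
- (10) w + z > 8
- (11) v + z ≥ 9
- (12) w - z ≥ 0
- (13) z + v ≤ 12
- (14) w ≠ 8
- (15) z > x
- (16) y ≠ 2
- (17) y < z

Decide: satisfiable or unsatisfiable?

Constraints 3, 8, 9, and 12 give w − z ≥ 0, z − v ≥ 0, v − x ≥ 3, x − w ≥ -2.
Adding all 4 inequalities: the left sides telescope to 0, and the right sides sum to 0 + 0 + 3 + (-2) = 1. So 0 ≥ 1, which is false.

Unsatisfiable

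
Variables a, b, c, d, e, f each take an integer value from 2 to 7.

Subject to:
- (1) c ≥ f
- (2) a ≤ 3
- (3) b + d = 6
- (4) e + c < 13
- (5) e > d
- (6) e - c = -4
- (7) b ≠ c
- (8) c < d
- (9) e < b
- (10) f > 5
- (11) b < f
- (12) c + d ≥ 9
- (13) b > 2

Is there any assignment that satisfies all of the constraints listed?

Unsatisfiable

Constraints 1, 5, 8, 9, and 11 give b < f, f ≤ c, c < d, d < e, e < b. Chaining: b < f ≤ c < d < e < b, which forces b < b — impossible.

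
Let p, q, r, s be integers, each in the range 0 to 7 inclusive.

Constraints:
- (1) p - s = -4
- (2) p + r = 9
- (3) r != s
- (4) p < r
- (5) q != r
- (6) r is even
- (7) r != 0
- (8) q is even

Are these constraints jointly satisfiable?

Satisfiable

One satisfying assignment is p = 3, q = 2, r = 6, s = 7.
For the less obvious constraints — constraint 1: p - s = -4; constraint 2: p + r = 9 — and the others hold by inspection.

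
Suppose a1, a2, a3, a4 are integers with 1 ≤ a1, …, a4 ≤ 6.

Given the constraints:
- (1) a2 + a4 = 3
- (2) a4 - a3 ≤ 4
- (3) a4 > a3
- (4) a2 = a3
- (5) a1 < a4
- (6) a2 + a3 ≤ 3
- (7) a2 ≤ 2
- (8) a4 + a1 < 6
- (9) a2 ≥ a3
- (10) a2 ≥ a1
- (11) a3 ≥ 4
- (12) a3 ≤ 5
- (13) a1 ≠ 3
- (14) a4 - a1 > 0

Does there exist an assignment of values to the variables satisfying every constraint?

From constraint 11: a3 ≥ 4. From constraints 7 and 9: a3 ≤ a2 and a2 ≤ 2, so a3 ≤ 2. But 2 < 4, so no value of a3 works.

Unsatisfiable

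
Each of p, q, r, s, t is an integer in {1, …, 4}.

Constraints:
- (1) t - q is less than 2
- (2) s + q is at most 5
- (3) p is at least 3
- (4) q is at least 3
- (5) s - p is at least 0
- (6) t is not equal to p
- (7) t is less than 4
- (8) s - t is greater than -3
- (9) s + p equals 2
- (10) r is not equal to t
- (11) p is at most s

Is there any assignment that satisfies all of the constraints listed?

From constraints 3 and 11: s ≥ p ≥ 3. From constraint 4: q ≥ 3. Hence s + q ≥ 6. But constraint 2 requires s + q ≤ 5, and 5 < 6. Contradiction.

Unsatisfiable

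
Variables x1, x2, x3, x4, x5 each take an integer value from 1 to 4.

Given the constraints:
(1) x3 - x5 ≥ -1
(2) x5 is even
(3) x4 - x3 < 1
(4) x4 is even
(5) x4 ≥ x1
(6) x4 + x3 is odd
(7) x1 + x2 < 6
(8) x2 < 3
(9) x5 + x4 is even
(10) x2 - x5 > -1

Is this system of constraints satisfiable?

Satisfiable

Take x1 = 1, x2 = 2, x3 = 3, x4 = 2, x5 = 2. Then constraint 1: x3 - x5 = 1; constraint 3: x4 - x3 = -1, and every other listed constraint is also met.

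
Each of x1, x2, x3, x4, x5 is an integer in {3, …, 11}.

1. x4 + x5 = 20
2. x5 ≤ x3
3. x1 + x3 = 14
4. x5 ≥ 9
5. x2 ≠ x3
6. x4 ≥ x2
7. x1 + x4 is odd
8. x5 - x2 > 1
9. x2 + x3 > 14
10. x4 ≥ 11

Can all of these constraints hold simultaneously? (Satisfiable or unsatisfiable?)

Satisfiable

Setting (x1, x2, x3, x4, x5) = (4, 7, 10, 11, 9) satisfies everything: constraint 1: x4 + x5 = 20; constraint 3: x1 + x3 = 14; constraint 8: x5 - x2 = 2, and the others follow.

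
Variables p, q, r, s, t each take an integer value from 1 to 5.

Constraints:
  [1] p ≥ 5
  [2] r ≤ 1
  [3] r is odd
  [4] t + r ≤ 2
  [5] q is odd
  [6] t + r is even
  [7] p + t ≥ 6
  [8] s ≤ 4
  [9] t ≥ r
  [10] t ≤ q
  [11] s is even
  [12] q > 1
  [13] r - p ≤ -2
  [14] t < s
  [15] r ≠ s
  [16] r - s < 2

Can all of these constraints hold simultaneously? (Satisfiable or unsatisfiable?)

Satisfiable

Setting (p, q, r, s, t) = (5, 5, 1, 2, 1) satisfies everything: constraint 4: t + r = 2; constraint 7: p + t = 6, and the others follow.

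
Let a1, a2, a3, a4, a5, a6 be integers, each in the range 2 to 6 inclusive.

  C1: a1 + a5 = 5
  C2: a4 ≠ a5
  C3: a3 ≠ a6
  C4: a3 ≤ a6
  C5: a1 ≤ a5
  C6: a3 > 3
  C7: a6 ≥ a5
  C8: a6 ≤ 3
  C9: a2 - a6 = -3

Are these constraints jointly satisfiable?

Unsatisfiable

From constraint 6: a3 ≥ 4. From constraints 4 and 8: a3 ≤ a6 and a6 ≤ 3, so a3 ≤ 3. But 3 < 4, so no value of a3 works.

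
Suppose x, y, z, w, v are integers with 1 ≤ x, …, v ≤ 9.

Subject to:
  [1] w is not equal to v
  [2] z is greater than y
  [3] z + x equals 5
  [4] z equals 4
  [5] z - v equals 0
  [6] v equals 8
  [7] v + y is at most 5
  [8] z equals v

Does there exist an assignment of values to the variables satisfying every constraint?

Constraint 4 fixes z = 4 and constraint 6 fixes v = 8, but constraint 8 requires z = v. Since 4 ≠ 8, contradiction.

Unsatisfiable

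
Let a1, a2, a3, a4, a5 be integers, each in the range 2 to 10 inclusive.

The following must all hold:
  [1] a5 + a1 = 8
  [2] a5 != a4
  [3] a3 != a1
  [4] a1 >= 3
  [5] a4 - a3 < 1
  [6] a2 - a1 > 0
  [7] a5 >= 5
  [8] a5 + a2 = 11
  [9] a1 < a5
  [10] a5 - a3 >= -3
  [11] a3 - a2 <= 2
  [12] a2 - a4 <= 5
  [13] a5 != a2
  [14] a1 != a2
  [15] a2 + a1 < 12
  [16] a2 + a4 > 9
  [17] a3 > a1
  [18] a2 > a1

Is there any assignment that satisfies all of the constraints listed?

Take a1 = 3, a2 = 6, a3 = 5, a4 = 4, a5 = 5. Then constraint 1: a5 + a1 = 8; constraint 5: a4 - a3 = -1, and every other listed constraint is also met.

Satisfiable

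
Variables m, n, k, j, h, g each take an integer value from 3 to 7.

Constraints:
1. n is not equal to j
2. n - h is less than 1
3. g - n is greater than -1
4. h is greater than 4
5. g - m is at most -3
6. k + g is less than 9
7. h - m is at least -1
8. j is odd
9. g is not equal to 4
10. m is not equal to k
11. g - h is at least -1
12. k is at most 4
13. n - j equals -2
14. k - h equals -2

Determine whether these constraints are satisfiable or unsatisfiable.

Unsatisfiable

Constraints 5, 7, and 11 give h − m ≥ -1, m − g ≥ 3, g − h ≥ -1.
Adding all 3 inequalities: the left sides telescope to 0, and the right sides sum to (-1) + 3 + (-1) = 1. So 0 ≥ 1, which is false.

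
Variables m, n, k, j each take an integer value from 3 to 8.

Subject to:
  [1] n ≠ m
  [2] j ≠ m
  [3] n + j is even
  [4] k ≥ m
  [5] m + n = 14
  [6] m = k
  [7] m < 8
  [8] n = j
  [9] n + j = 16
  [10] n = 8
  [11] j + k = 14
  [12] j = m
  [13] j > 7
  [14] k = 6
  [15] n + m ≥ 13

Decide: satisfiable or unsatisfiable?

Constraint 10 fixes n = 8 and constraint 14 fixes k = 6. Constraints 6, 8, and 12 give n = j = m = k, so n = k. But 8 ≠ 6 — contradiction.

Unsatisfiable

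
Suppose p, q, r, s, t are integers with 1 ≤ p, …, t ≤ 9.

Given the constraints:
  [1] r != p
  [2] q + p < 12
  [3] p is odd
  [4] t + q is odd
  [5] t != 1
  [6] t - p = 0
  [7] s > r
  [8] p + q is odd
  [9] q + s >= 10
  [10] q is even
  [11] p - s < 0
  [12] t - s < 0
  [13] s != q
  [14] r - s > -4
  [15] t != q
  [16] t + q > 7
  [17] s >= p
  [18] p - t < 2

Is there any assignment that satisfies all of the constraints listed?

Satisfiable

Setting (p, q, r, s, t) = (7, 2, 6, 9, 7) satisfies everything: constraint 2: q + p = 9; constraint 6: t - p = 0, and the others follow.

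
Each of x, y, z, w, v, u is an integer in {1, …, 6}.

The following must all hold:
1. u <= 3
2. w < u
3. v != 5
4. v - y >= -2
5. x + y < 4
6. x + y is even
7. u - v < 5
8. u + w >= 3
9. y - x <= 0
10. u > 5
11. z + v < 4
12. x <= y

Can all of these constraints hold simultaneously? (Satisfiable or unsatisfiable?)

Unsatisfiable

From constraint 10: u ≥ 6. From constraint 1: u ≤ 3. But 3 < 6, so no value of u works.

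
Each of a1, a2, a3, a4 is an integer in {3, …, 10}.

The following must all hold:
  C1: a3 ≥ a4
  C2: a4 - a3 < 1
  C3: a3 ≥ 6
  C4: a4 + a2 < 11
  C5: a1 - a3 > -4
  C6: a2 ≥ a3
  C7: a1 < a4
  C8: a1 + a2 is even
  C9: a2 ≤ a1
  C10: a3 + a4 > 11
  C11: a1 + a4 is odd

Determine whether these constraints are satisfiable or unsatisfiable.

Constraints 1, 6, 7, and 9 give a4 ≤ a3, a3 ≤ a2, a2 ≤ a1, a1 < a4. Chaining: a4 ≤ a3 ≤ a2 ≤ a1 < a4, which forces a4 < a4 — impossible.

Unsatisfiable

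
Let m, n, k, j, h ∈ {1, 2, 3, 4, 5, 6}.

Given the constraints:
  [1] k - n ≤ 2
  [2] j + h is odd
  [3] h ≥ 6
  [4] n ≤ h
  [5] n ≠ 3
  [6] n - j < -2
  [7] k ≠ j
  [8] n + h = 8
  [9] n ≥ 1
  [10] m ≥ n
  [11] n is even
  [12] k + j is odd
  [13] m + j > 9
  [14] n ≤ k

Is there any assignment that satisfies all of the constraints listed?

One satisfying assignment is m = 5, n = 2, k = 2, j = 5, h = 6.
For the less obvious constraints — constraint 1: k - n = 0; constraint 6: n - j = -3 — and the others hold by inspection.

Satisfiable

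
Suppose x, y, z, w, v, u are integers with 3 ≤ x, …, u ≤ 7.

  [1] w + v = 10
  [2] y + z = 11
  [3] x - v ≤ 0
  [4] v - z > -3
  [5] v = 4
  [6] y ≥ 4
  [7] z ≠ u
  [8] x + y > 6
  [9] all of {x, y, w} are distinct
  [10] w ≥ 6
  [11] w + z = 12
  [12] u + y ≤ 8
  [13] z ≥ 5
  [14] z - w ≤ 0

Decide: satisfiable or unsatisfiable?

Satisfiable

One satisfying assignment is x = 4, y = 5, z = 6, w = 6, v = 4, u = 3.
For the less obvious constraints — constraint 1: w + v = 10; constraint 2: y + z = 11; constraint 3: x - v = 0 — and the others hold by inspection.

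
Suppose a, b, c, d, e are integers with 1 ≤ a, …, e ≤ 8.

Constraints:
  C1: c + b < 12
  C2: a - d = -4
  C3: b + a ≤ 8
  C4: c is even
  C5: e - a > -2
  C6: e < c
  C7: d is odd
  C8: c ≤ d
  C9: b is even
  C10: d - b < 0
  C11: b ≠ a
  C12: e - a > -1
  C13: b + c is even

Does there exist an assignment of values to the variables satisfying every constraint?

Satisfiable

The assignment a = 1, b = 6, c = 4, d = 5, e = 2 works:
  constraint 1 holds since c + b = 10.
  constraint 2 holds since a - d = -4.
The rest check out directly.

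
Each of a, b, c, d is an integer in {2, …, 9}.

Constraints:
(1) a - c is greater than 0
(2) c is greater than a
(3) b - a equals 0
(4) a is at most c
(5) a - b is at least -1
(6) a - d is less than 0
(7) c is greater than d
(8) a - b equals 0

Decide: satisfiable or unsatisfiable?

Unsatisfiable

Constraints 1, 6, and 7 give d < c, c < a, a < d. Chaining: d < c < a < d, which forces d < d — impossible.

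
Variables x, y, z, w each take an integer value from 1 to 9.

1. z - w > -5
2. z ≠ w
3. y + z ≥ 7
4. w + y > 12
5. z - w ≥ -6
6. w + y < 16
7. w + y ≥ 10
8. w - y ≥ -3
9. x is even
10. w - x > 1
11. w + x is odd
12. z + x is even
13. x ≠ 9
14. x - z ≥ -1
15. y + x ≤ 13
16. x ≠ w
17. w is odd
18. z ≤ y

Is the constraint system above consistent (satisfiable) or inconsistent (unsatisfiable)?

The assignment x = 2, y = 8, z = 2, w = 5 works:
  constraint 1 holds since z - w = -3.
  constraint 3 holds since y + z = 10.
  constraint 4 holds since w + y = 13.
The rest check out directly.

Satisfiable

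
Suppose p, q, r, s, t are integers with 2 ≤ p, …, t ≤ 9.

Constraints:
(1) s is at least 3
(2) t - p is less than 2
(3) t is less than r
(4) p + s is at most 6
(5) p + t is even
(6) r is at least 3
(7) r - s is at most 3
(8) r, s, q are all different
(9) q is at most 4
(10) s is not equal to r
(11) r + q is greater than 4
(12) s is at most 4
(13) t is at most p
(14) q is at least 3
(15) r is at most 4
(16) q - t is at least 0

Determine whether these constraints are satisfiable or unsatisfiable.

Constraints 1, 6, 9, 12, 14, and 15 confine each of r, s, q to the 2 values {3, 4}.
Constraint 8 requires all 3 of them to be distinct, but only 2 values are available — impossible by the pigeonhole principle.

Unsatisfiable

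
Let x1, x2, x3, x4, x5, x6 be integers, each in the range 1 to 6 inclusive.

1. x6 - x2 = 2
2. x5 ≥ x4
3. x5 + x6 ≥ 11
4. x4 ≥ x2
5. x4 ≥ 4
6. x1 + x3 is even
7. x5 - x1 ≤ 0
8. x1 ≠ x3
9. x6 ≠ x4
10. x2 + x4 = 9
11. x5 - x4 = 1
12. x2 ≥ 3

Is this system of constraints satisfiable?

The assignment x1 = 6, x2 = 4, x3 = 2, x4 = 5, x5 = 6, x6 = 6 works:
  constraint 1 holds since x6 - x2 = 2.
  constraint 3 holds since x5 + x6 = 12.
The rest check out directly.

Satisfiable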